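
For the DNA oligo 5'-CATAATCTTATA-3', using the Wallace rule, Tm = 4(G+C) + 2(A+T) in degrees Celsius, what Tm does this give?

28°C

C=2, T=5, G=0, A=5
So N_AT = 10 and N_GC = 2.
Tm = 2(10) + 4(2) = 20 + 8 = 28°C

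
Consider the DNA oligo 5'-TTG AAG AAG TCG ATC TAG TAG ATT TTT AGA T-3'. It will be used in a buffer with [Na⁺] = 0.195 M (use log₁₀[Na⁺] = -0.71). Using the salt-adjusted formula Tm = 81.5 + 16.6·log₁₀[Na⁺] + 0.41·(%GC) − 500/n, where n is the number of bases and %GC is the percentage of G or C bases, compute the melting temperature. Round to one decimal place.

65.5°C

Length n = 31. Base counts: A=10, T=12, C=2, G=7
G+C = 9, so %GC = 9/31 × 100 = 29.032%
Salt term: 16.6 × (-0.71) = -11.786
GC term: 0.41 × 29.032 = 11.903; length term: −500/31 = −16.129
Tm = 81.5 + (-11.786) + 11.903 − 16.129 = 65.488 → 65.5°C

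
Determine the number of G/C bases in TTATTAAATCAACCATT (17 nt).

3

G=0, T=7, A=7, C=3
G+C = 0 + 3 = 3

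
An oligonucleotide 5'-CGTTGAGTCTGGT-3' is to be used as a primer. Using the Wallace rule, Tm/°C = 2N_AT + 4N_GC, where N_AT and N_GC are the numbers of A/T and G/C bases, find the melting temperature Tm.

T=5, A=1, C=2, G=5
AT pairs contribute 6, GC pairs contribute 7.
Tm = 2(6) + 4(7) = 12 + 28 = 40°C

40°C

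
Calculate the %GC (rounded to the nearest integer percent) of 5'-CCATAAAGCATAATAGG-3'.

Base counts: A=8, T=3, G=3, C=3
G+C = 3 + 3 = 6 out of 17 bases
%GC = 6/17 × 100 = 35.29% ≈ 35%

35%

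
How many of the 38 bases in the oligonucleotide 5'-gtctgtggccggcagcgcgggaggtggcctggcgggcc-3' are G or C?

31

Counting bases: T=5, C=11, A=2, G=20
Total G or C: 20 + 11 = 31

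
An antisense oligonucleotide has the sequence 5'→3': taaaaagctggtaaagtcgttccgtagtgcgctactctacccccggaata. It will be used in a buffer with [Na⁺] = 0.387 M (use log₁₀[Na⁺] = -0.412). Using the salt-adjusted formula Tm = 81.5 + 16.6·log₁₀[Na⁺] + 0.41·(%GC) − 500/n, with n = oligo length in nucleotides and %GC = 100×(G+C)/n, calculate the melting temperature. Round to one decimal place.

84.3°C

Length n = 50. Counting bases: G=11, C=13, A=14, T=12
G+C = 24, so %GC = 24/50 × 100 = 48%
Salt term: 16.6 × (-0.412) = -6.839
GC term: 0.41 × 48 = 19.68; length term: −500/50 = −10
Tm = 81.5 + (-6.839) + 19.68 − 10 = 84.341 → 84.3°C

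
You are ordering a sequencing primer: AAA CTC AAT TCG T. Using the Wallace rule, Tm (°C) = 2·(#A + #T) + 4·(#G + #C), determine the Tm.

Counting bases: A=5, T=4, G=1, C=3
A+T = 9, G+C = 4
Tm = 4·4 + 2·9 = 16 + 18 = 34°C

34°C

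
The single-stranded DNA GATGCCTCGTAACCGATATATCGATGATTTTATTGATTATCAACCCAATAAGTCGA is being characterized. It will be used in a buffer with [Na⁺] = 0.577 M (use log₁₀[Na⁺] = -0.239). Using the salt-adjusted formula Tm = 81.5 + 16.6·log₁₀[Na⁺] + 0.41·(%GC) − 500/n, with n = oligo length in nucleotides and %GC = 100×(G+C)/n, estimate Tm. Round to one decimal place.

83.2°C

Length n = 56. T=18, A=18, C=11, G=9
G+C = 20, so %GC = 20/56 × 100 = 35.714%
Salt term: 16.6 × (-0.239) = -3.967
GC term: 0.41 × 35.714 = 14.643; length term: −500/56 = −8.929
Tm = 81.5 + (-3.967) + 14.643 − 8.929 = 83.247 → 83.2°C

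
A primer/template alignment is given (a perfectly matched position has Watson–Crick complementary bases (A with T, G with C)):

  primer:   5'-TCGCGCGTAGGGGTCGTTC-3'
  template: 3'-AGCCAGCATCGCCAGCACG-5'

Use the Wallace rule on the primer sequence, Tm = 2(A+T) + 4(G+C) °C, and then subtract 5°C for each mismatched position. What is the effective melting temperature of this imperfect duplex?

Primer base counts: A=1, T=5, G=8, C=5 → A+T=6, G+C=13
Perfect-match Tm = 2(6) + 4(13) = 12 + 52 = 64°C
Mismatches (positions where the bases are not complementary): 4 (at positions 4, 5, 11, 18)
Effective Tm = 64 − 4×5 = 64 − 20 = 44°C

44°C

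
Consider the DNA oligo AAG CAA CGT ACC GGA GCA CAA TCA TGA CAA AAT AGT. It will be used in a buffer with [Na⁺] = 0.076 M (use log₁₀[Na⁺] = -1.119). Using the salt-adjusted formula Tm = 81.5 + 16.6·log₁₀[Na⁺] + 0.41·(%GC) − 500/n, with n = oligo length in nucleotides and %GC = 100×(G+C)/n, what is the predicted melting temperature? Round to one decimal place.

66.1°C

Length n = 36. T=5, G=7, A=16, C=8
G+C = 15, so %GC = 15/36 × 100 = 41.667%
Salt term: 16.6 × (-1.119) = -18.575
GC term: 0.41 × 41.667 = 17.083; length term: −500/36 = −13.889
Tm = 81.5 + (-18.575) + 17.083 − 13.889 = 66.119 → 66.1°C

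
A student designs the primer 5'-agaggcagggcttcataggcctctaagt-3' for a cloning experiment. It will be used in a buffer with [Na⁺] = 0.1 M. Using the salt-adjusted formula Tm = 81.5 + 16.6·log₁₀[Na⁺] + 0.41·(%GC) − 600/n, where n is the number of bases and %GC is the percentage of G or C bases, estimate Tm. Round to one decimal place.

65.4°C

Length n = 28. Counting bases: C=6, T=6, G=9, A=7
G+C = 15, so %GC = 15/28 × 100 = 53.571%
Salt term: 16.6 × (-1) = -16.6
GC term: 0.41 × 53.571 = 21.964; length term: −600/28 = −21.429
Tm = 81.5 + (-16.6) + 21.964 − 21.429 = 65.435 → 65.4°C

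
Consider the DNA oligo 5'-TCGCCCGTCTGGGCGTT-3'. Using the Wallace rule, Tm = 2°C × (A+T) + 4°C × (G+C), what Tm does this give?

T=5, C=6, G=6, A=0
So N_AT = 5 and N_GC = 12.
Tm = 4·12 + 2·5 = 48 + 10 = 58°C

58°C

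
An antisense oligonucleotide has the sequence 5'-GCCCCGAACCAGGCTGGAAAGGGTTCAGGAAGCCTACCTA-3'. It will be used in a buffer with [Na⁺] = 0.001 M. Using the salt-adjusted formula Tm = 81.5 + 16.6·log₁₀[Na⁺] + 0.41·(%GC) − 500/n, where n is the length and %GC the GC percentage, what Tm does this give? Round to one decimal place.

43.8°C

Length n = 40. Counting bases: C=12, A=11, G=12, T=5
G+C = 24, so %GC = 24/40 × 100 = 60%
Salt term: 16.6 × (-3) = -49.8
GC term: 0.41 × 60 = 24.6; length term: −500/40 = −12.5
Tm = 81.5 + (-49.8) + 24.6 − 12.5 = 43.8 → 43.8°C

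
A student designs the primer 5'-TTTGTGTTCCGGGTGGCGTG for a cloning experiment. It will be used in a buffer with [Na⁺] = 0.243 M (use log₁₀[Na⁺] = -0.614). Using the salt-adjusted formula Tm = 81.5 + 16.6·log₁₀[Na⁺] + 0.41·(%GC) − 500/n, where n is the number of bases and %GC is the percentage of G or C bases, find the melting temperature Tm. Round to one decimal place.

Length n = 20. G=9, C=3, T=8, A=0
G+C = 12, so %GC = 12/20 × 100 = 60%
Salt term: 16.6 × (-0.614) = -10.192
GC term: 0.41 × 60 = 24.6; length term: −500/20 = −25
Tm = 81.5 + (-10.192) + 24.6 − 25 = 70.908 → 70.9°C

70.9°C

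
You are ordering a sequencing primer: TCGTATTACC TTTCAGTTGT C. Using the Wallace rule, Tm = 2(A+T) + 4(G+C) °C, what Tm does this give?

Base counts: T=10, G=3, C=5, A=3
So N_AT = 13 and N_GC = 8.
Tm = 2(13) + 4(8) = 26 + 32 = 58°C

58°C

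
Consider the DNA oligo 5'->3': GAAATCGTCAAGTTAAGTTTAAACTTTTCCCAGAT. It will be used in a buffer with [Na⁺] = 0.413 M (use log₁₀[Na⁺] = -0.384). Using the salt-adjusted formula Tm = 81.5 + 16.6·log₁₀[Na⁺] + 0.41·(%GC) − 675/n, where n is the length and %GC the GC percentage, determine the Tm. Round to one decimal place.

Length n = 35. Base counts: T=12, G=5, A=12, C=6
G+C = 11, so %GC = 11/35 × 100 = 31.429%
Salt term: 16.6 × (-0.384) = -6.374
GC term: 0.41 × 31.429 = 12.886; length term: −675/35 = −19.286
Tm = 81.5 + (-6.374) + 12.886 − 19.286 = 68.726 → 68.7°C

68.7°C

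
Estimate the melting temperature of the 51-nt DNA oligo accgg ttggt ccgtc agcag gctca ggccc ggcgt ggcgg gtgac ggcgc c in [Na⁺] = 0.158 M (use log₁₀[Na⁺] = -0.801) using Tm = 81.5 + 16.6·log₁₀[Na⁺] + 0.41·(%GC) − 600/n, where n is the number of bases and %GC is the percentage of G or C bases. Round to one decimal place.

Length n = 51. T=7, A=5, G=22, C=17
G+C = 39, so %GC = 39/51 × 100 = 76.471%
Salt term: 16.6 × (-0.801) = -13.297
GC term: 0.41 × 76.471 = 31.353; length term: −600/51 = −11.765
Tm = 81.5 + (-13.297) + 31.353 − 11.765 = 87.791 → 87.8°C

87.8°C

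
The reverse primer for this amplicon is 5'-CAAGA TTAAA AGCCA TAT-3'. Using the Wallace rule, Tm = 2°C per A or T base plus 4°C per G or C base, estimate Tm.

Base counts: T=4, A=9, G=2, C=3
So N_AT = 13 and N_GC = 5.
Tm = 4·5 + 2·13 = 20 + 26 = 46°C

46°C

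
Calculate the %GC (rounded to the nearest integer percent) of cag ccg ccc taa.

67%

Base counts: G=2, A=3, T=1, C=6
G+C = 2 + 6 = 8 out of 12 bases
%GC = 8/12 × 100 = 66.67% ≈ 67%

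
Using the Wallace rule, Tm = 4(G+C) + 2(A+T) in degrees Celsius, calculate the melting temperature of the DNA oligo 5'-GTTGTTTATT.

Counting bases: A=1, G=2, C=0, T=7
So N_AT = 8 and N_GC = 2.
Tm = 2(8) + 4(2) = 16 + 8 = 24°C

24°C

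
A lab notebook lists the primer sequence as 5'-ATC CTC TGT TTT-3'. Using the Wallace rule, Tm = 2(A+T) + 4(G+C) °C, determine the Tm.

32°C

T=7, A=1, C=3, G=1
AT pairs contribute 8, GC pairs contribute 4.
Tm = 2(8) + 4(4) = 16 + 16 = 32°C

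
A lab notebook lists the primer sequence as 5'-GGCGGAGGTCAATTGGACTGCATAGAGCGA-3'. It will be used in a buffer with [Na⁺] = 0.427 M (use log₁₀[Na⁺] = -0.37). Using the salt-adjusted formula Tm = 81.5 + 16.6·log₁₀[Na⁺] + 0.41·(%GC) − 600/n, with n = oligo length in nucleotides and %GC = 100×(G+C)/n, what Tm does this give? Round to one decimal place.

78.6°C

Length n = 30. G=12, T=5, A=8, C=5
G+C = 17, so %GC = 17/30 × 100 = 56.667%
Salt term: 16.6 × (-0.37) = -6.142
GC term: 0.41 × 56.667 = 23.233; length term: −600/30 = −20
Tm = 81.5 + (-6.142) + 23.233 − 20 = 78.591 → 78.6°C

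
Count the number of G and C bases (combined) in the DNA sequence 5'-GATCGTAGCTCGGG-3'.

9

Counting bases: C=3, T=3, A=2, G=6
Total G or C: 6 + 3 = 9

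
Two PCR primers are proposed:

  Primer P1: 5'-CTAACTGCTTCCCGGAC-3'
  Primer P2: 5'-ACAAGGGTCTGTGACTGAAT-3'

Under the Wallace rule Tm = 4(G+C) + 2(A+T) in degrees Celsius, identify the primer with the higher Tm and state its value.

Primer P2, 58°C

Primer P1: A+T=7, G+C=10 → Tm = 2(7)+4(10) = 54°C
Primer P2: A+T=11, G+C=9 → Tm = 2(11)+4(9) = 58°C
54°C vs 58°C → primer P2 is higher.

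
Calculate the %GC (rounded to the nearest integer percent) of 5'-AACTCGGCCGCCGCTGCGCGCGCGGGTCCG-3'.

83%

G=12, C=13, T=3, A=2
G+C = 12 + 13 = 25 out of 30 bases
%GC = 25/30 × 100 = 83.33% ≈ 83%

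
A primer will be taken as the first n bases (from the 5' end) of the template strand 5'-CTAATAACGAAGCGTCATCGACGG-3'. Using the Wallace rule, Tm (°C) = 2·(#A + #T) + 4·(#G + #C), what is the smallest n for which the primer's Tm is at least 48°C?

n = 17

First 16 bases: CTAATAACGAAGCGTC → Tm = 46°C (< 48°C)
First 17 bases: CTAATAACGAAGCGTCA → Tm = 48°C (≥ 48°C)
Since every base adds ≥2°C, Tm only increases with n, so the threshold is first crossed at n = 17.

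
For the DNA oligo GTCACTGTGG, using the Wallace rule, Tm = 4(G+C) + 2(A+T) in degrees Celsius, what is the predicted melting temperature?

Base counts: A=1, C=2, G=4, T=3
So N_AT = 4 and N_GC = 6.
Tm = 2×4 + 4×6 = 32°C

32°C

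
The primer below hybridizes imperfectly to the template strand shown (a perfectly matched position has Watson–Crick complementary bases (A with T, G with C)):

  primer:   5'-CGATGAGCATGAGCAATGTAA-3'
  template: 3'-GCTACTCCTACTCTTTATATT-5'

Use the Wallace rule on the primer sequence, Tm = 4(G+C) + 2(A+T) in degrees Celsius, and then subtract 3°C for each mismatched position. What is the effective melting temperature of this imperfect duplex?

51°C

Primer base counts: A=8, T=4, G=6, C=3 → A+T=12, G+C=9
Perfect-match Tm = 2(12) + 4(9) = 24 + 36 = 60°C
Mismatches (positions where the bases are not complementary): 3 (at positions 8, 14, 18)
Effective Tm = 60 − 3×3 = 60 − 9 = 51°C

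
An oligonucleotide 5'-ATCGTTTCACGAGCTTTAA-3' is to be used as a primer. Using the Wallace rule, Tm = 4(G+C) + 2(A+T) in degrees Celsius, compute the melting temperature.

Scanning the sequence gives T=7, G=3, C=4, A=5.
AT pairs contribute 12, GC pairs contribute 7.
Tm = 2(12) + 4(7) = 24 + 28 = 52°C

52°C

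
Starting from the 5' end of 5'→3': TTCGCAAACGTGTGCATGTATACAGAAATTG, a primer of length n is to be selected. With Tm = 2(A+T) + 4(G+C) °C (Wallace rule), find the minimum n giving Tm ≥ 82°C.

First 29 bases: TTCGCAAACGTGTGCATGTATACAGAAAT → Tm = 80°C (< 82°C)
First 30 bases: TTCGCAAACGTGTGCATGTATACAGAAATT → Tm = 82°C (≥ 82°C)
Since every base adds ≥2°C, Tm only increases with n, so the threshold is first crossed at n = 30.

n = 30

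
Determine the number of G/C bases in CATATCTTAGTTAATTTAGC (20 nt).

Scanning the sequence gives C=3, G=2, T=9, A=6.
G+C = 2 + 3 = 5

5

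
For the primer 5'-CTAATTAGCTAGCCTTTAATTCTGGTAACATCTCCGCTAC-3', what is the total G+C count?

Counting bases: T=14, A=10, C=11, G=5
Total G or C: 5 + 11 = 16

16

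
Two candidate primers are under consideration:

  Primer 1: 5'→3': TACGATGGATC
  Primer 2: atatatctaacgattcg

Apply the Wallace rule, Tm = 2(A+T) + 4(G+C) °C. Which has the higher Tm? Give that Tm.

Primer 2, 44°C

Primer 1: A+T=6, G+C=5 → Tm = 2(6)+4(5) = 32°C
Primer 2: A+T=12, G+C=5 → Tm = 2(12)+4(5) = 44°C
32°C vs 44°C → primer 2 is higher.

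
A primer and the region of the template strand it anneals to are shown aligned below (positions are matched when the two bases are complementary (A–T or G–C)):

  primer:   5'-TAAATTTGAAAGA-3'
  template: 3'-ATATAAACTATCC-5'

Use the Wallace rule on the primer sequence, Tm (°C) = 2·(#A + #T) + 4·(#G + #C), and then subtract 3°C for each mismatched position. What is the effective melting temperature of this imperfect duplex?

21°C

Primer base counts: A=7, T=4, G=2, C=0 → A+T=11, G+C=2
Perfect-match Tm = 2(11) + 4(2) = 22 + 8 = 30°C
Mismatches (positions where the bases are not complementary): 3 (at positions 3, 10, 13)
Effective Tm = 30 − 3×3 = 30 − 9 = 21°C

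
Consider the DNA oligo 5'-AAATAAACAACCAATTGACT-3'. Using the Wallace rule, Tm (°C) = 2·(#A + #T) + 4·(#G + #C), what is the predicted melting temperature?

Scanning the sequence gives T=4, G=1, A=11, C=4.
So N_AT = 15 and N_GC = 5.
Tm = 4·5 + 2·15 = 20 + 30 = 50°C

50°C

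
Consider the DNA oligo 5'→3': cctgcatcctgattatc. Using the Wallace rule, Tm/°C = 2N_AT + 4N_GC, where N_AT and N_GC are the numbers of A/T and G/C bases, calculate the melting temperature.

50°C

Counting bases: T=6, G=2, C=6, A=3
So N_AT = 9 and N_GC = 8.
Tm = 2(9) + 4(8) = 18 + 32 = 50°C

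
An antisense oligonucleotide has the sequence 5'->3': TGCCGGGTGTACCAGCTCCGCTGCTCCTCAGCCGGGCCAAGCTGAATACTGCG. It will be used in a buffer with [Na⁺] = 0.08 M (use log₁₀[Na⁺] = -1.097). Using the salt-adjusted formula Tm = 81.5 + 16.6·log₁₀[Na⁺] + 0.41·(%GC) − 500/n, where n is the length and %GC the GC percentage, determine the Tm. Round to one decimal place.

Length n = 53. Base counts: A=8, G=16, C=19, T=10
G+C = 35, so %GC = 35/53 × 100 = 66.038%
Salt term: 16.6 × (-1.097) = -18.21
GC term: 0.41 × 66.038 = 27.076; length term: −500/53 = −9.434
Tm = 81.5 + (-18.21) + 27.076 − 9.434 = 80.932 → 80.9°C

80.9°C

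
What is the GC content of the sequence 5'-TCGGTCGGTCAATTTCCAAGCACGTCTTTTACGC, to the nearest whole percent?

50%

Counting bases: A=6, T=11, C=10, G=7
G+C = 7 + 10 = 17 out of 34 bases
%GC = 17/34 × 100 = 50% ≈ 50%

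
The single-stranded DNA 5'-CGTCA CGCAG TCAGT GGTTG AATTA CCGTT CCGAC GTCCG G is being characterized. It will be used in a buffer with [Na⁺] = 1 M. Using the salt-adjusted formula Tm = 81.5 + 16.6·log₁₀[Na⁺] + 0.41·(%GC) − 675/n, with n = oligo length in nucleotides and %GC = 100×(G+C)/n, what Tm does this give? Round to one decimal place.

Length n = 41. Scanning the sequence gives C=12, T=10, G=12, A=7.
G+C = 24, so %GC = 24/41 × 100 = 58.537%
Salt term: 16.6 × (0) = 0
GC term: 0.41 × 58.537 = 24; length term: −675/41 = −16.463
Tm = 81.5 + (0) + 24 − 16.463 = 89.037 → 89.0°C

89.0°C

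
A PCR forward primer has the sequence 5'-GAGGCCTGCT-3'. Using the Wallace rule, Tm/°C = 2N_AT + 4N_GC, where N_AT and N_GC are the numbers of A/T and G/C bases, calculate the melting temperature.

Scanning the sequence gives G=4, T=2, C=3, A=1.
So N_AT = 3 and N_GC = 7.
Tm = 2(3) + 4(7) = 6 + 28 = 34°C

34°C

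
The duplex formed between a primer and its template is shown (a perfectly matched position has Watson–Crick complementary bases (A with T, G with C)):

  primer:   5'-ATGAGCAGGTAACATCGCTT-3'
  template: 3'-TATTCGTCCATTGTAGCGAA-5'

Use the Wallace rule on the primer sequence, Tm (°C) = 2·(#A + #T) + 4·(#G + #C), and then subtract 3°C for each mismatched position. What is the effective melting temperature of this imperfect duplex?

Primer base counts: A=6, T=5, G=5, C=4 → A+T=11, G+C=9
Perfect-match Tm = 2(11) + 4(9) = 22 + 36 = 58°C
Mismatches (positions where the bases are not complementary): 1 (at position 3)
Effective Tm = 58 − 1×3 = 58 − 3 = 55°C

55°C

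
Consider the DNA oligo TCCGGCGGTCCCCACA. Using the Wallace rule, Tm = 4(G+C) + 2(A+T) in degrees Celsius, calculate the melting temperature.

Counting bases: C=8, A=2, G=4, T=2
A+T = 4, G+C = 12
Tm = 2(4) + 4(12) = 8 + 48 = 56°C

56°C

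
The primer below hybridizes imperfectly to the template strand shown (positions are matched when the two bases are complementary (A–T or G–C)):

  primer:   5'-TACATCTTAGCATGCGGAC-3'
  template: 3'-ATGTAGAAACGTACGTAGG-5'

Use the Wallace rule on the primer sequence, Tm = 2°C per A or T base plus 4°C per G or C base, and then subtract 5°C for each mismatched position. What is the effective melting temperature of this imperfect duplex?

Primer base counts: A=5, T=5, G=4, C=5 → A+T=10, G+C=9
Perfect-match Tm = 2(10) + 4(9) = 20 + 36 = 56°C
Mismatches (positions where the bases are not complementary): 4 (at positions 9, 16, 17, 18)
Effective Tm = 56 − 4×5 = 56 − 20 = 36°C

36°C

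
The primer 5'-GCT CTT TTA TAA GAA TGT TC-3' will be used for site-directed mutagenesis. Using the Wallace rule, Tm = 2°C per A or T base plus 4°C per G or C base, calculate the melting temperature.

52°C

Counting bases: T=9, A=5, G=3, C=3
So N_AT = 14 and N_GC = 6.
Tm = 4·6 + 2·14 = 24 + 28 = 52°C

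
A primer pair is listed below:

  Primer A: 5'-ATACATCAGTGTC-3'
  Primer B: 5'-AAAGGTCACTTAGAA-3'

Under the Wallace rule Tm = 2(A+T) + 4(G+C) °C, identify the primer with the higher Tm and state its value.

Primer B, 40°C

Primer A: A+T=8, G+C=5 → Tm = 2(8)+4(5) = 36°C
Primer B: A+T=10, G+C=5 → Tm = 2(10)+4(5) = 40°C
36°C vs 40°C → primer B is higher.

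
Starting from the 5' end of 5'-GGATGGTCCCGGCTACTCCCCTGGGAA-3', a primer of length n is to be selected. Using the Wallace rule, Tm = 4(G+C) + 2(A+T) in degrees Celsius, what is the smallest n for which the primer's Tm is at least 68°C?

n = 20

First 19 bases: GGATGGTCCCGGCTACTCC → Tm = 64°C (< 68°C)
First 20 bases: GGATGGTCCCGGCTACTCCC → Tm = 68°C (≥ 68°C)
Each additional base adds 2°C (A/T) or 4°C (G/C), so Tm is non-decreasing in n; n = 20 is the first length to reach 68°C.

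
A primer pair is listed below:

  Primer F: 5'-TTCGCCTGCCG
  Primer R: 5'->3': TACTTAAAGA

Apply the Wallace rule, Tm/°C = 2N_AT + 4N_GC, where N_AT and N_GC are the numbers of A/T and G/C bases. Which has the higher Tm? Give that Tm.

Primer F: A+T=3, G+C=8 → Tm = 2(3)+4(8) = 38°C
Primer R: A+T=8, G+C=2 → Tm = 2(8)+4(2) = 24°C
38°C vs 24°C → primer F is higher.

Primer F, 38°C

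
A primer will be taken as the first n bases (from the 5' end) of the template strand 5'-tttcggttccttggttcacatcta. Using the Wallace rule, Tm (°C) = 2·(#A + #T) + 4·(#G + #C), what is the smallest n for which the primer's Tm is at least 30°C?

n = 10

First 9 bases: TTTCGGTTC → Tm = 26°C (< 30°C)
First 10 bases: TTTCGGTTCC → Tm = 30°C (≥ 30°C)
Each additional base adds 2°C (A/T) or 4°C (G/C), so Tm is non-decreasing in n; n = 10 is the first length to reach 30°C.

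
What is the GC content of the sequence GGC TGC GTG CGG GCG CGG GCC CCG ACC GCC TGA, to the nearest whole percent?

85%

Counting bases: A=2, G=15, T=3, C=13
G+C = 15 + 13 = 28 out of 33 bases
%GC = 28/33 × 100 = 84.85% ≈ 85%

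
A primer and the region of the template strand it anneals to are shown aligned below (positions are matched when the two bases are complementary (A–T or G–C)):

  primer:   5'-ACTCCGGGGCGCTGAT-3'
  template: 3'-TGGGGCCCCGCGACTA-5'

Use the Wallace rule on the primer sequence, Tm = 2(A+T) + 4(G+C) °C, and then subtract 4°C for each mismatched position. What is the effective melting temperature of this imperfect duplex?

Primer base counts: A=2, T=3, G=6, C=5 → A+T=5, G+C=11
Perfect-match Tm = 2(5) + 4(11) = 10 + 44 = 54°C
Mismatches (positions where the bases are not complementary): 1 (at position 3)
Effective Tm = 54 − 1×4 = 54 − 4 = 50°C

50°C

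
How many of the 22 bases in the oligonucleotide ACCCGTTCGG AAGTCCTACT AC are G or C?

Counting bases: C=8, T=5, A=5, G=4
Total G or C: 4 + 8 = 12

12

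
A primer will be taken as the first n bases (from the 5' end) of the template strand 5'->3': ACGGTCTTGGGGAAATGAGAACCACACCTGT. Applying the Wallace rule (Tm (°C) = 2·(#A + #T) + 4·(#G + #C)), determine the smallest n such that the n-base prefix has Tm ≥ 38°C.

n = 12

First 11 bases: ACGGTCTTGGG → Tm = 36°C (< 38°C)
First 12 bases: ACGGTCTTGGGG → Tm = 40°C (≥ 38°C)
Since every base adds ≥2°C, Tm only increases with n, so the threshold is first crossed at n = 12.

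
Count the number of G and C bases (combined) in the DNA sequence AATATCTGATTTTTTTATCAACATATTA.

G=1, C=3, A=10, T=14
G+C = 1 + 3 = 4

4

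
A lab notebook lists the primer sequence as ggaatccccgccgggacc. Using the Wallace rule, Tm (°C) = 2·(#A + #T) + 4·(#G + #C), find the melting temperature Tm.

64°C

G=6, C=8, A=3, T=1
AT pairs contribute 4, GC pairs contribute 14.
Tm = 2(4) + 4(14) = 8 + 56 = 64°C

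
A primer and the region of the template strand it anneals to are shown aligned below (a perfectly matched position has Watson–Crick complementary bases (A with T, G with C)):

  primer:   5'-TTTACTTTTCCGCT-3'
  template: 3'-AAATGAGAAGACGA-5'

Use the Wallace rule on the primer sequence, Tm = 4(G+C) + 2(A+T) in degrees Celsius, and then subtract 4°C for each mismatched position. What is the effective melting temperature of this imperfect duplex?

Primer base counts: A=1, T=8, G=1, C=4 → A+T=9, G+C=5
Perfect-match Tm = 2(9) + 4(5) = 18 + 20 = 38°C
Mismatches (positions where the bases are not complementary): 2 (at positions 7, 11)
Effective Tm = 38 − 2×4 = 38 − 8 = 30°C

30°C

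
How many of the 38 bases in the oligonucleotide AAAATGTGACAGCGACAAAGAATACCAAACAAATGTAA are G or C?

12

Base counts: G=6, C=6, A=21, T=5
G+C = 6 + 6 = 12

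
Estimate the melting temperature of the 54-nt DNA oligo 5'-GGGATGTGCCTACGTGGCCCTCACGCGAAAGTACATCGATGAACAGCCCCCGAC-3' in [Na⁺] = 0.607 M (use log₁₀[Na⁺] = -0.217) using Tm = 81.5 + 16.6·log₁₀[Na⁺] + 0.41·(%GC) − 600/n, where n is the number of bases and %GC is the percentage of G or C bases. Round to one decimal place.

91.8°C

Length n = 54. Base counts: A=13, T=8, G=15, C=18
G+C = 33, so %GC = 33/54 × 100 = 61.111%
Salt term: 16.6 × (-0.217) = -3.602
GC term: 0.41 × 61.111 = 25.056; length term: −600/54 = −11.111
Tm = 81.5 + (-3.602) + 25.056 − 11.111 = 91.843 → 91.8°C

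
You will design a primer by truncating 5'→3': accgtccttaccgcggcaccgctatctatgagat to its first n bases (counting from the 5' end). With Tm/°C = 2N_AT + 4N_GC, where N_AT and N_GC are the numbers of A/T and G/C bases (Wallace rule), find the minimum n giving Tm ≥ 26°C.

n = 8

First 7 bases: ACCGTCC → Tm = 24°C (< 26°C)
First 8 bases: ACCGTCCT → Tm = 26°C (≥ 26°C)
Each additional base adds 2°C (A/T) or 4°C (G/C), so Tm is non-decreasing in n; n = 8 is the first length to reach 26°C.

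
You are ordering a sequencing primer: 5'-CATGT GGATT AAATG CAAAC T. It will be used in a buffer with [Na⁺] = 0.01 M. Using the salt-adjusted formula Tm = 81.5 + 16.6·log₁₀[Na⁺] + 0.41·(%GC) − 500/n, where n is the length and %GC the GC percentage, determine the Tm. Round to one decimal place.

38.2°C

Length n = 21. Scanning the sequence gives G=4, A=8, C=3, T=6.
G+C = 7, so %GC = 7/21 × 100 = 33.333%
Salt term: 16.6 × (-2) = -33.2
GC term: 0.41 × 33.333 = 13.667; length term: −500/21 = −23.81
Tm = 81.5 + (-33.2) + 13.667 − 23.81 = 38.157 → 38.2°C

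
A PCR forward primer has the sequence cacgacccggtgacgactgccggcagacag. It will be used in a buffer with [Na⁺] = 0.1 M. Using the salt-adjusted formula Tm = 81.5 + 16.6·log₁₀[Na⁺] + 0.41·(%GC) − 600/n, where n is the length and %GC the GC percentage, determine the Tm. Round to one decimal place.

73.6°C

Length n = 30. Base counts: A=7, C=11, G=10, T=2
G+C = 21, so %GC = 21/30 × 100 = 70%
Salt term: 16.6 × (-1) = -16.6
GC term: 0.41 × 70 = 28.7; length term: −600/30 = −20
Tm = 81.5 + (-16.6) + 28.7 − 20 = 73.6 → 73.6°C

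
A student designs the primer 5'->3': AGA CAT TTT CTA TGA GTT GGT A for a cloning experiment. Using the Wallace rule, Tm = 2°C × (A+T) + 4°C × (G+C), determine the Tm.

Base counts: C=2, G=5, A=6, T=9
So N_AT = 15 and N_GC = 7.
Tm = 2×15 + 4×7 = 58°C

58°C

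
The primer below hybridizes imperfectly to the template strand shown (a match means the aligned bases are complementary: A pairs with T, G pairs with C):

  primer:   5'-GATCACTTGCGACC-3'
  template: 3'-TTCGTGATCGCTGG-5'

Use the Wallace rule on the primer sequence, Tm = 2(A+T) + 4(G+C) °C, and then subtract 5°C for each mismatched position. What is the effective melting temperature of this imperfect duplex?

Primer base counts: A=3, T=3, G=3, C=5 → A+T=6, G+C=8
Perfect-match Tm = 2(6) + 4(8) = 12 + 32 = 44°C
Mismatches (positions where the bases are not complementary): 3 (at positions 1, 3, 8)
Effective Tm = 44 − 3×5 = 44 − 15 = 29°C

29°C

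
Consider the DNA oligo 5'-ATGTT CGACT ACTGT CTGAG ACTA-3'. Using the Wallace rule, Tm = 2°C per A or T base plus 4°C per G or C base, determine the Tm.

68°C

A=6, C=5, G=5, T=8
A+T = 14, G+C = 10
Tm = 4·10 + 2·14 = 40 + 28 = 68°C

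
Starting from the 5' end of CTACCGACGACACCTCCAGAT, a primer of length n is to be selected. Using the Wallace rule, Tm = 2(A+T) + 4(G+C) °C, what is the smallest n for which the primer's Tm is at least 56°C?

First 16 bases: CTACCGACGACACCTC → Tm = 52°C (< 56°C)
First 17 bases: CTACCGACGACACCTCC → Tm = 56°C (≥ 56°C)
Since every base adds ≥2°C, Tm only increases with n, so the threshold is first crossed at n = 17.

n = 17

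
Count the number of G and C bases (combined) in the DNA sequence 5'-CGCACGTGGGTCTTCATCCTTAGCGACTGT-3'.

Scanning the sequence gives T=9, G=8, A=4, C=9.
G+C = 8 + 9 = 17

17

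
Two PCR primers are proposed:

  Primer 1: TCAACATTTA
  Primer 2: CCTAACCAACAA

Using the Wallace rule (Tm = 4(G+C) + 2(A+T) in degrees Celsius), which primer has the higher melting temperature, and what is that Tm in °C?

Primer 2, 34°C

Primer 1: A+T=8, G+C=2 → Tm = 2(8)+4(2) = 24°C
Primer 2: A+T=7, G+C=5 → Tm = 2(7)+4(5) = 34°C
24°C vs 34°C → primer 2 is higher.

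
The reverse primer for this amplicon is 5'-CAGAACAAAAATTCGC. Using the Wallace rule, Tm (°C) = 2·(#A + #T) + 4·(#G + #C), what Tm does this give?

G=2, A=8, T=2, C=4
So N_AT = 10 and N_GC = 6.
Tm = 2(10) + 4(6) = 20 + 24 = 44°C

44°C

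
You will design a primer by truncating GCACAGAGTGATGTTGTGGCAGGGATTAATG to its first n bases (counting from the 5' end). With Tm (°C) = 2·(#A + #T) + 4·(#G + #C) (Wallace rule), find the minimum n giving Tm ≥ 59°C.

First 19 bases: GCACAGAGTGATGTTGTGG → Tm = 58°C (< 59°C)
First 20 bases: GCACAGAGTGATGTTGTGGC → Tm = 62°C (≥ 59°C)
Since every base adds ≥2°C, Tm only increases with n, so the threshold is first crossed at n = 20.

n = 20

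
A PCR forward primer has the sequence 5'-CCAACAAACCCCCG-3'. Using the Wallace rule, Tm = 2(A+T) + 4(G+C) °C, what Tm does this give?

46°C

Counting bases: T=0, G=1, A=5, C=8
A+T = 5, G+C = 9
Tm = 4·9 + 2·5 = 36 + 10 = 46°C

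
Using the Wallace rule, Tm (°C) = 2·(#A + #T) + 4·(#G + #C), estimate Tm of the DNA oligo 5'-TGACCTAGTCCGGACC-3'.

Counting bases: C=6, A=3, G=4, T=3
So N_AT = 6 and N_GC = 10.
Tm = 2(6) + 4(10) = 12 + 40 = 52°C

52°C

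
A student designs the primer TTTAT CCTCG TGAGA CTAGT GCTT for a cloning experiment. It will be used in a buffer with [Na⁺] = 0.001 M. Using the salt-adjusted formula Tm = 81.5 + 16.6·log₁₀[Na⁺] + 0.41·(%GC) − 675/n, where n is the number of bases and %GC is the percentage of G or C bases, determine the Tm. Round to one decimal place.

Length n = 24. Base counts: G=5, C=5, T=10, A=4
G+C = 10, so %GC = 10/24 × 100 = 41.667%
Salt term: 16.6 × (-3) = -49.8
GC term: 0.41 × 41.667 = 17.083; length term: −675/24 = −28.125
Tm = 81.5 + (-49.8) + 17.083 − 28.125 = 20.658 → 20.7°C

20.7°C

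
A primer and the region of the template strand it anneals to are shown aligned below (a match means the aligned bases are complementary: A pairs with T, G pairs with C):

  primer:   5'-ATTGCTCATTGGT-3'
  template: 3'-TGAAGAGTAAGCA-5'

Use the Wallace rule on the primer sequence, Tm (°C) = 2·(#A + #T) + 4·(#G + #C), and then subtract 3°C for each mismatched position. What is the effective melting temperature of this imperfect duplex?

Primer base counts: A=2, T=6, G=3, C=2 → A+T=8, G+C=5
Perfect-match Tm = 2(8) + 4(5) = 16 + 20 = 36°C
Mismatches (positions where the bases are not complementary): 3 (at positions 2, 4, 11)
Effective Tm = 36 − 3×3 = 36 − 9 = 27°C

27°C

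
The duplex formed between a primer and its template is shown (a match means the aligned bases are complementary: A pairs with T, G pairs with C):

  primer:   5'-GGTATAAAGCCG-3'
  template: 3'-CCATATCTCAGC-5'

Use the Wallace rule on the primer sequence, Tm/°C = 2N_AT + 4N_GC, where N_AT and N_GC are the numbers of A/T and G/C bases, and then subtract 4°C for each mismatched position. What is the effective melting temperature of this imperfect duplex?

Primer base counts: A=4, T=2, G=4, C=2 → A+T=6, G+C=6
Perfect-match Tm = 2(6) + 4(6) = 12 + 24 = 36°C
Mismatches (positions where the bases are not complementary): 2 (at positions 7, 10)
Effective Tm = 36 − 2×4 = 36 − 8 = 28°C

28°C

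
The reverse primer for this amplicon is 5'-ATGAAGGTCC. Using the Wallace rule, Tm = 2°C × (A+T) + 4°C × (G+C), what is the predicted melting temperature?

A=3, C=2, G=3, T=2
AT pairs contribute 5, GC pairs contribute 5.
Tm = 2×5 + 4×5 = 30°C

30°C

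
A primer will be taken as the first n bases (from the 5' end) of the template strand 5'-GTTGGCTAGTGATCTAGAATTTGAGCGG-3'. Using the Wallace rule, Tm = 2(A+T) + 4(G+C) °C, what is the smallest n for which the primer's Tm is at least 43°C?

First 14 bases: GTTGGCTAGTGATC → Tm = 42°C (< 43°C)
First 15 bases: GTTGGCTAGTGATCT → Tm = 44°C (≥ 43°C)
Since every base adds ≥2°C, Tm only increases with n, so the threshold is first crossed at n = 15.

n = 15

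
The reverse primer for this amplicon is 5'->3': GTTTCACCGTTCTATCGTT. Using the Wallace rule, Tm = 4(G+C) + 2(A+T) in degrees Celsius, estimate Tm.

Counting bases: A=2, T=9, C=5, G=3
AT pairs contribute 11, GC pairs contribute 8.
Tm = 2×11 + 4×8 = 54°C

54°C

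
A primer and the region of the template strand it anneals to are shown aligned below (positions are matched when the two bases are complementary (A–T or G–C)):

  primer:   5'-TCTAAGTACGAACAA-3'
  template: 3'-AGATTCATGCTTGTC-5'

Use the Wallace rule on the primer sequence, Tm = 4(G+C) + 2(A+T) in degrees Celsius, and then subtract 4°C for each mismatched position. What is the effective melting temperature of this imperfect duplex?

36°C

Primer base counts: A=7, T=3, G=2, C=3 → A+T=10, G+C=5
Perfect-match Tm = 2(10) + 4(5) = 20 + 20 = 40°C
Mismatches (positions where the bases are not complementary): 1 (at position 15)
Effective Tm = 40 − 1×4 = 40 − 4 = 36°C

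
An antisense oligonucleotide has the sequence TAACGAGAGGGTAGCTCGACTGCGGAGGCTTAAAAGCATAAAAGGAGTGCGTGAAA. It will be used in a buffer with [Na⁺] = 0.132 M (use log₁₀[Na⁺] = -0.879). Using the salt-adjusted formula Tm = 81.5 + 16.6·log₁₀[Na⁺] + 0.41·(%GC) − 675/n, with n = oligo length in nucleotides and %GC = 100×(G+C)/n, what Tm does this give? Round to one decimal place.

Length n = 56. A=20, C=8, G=19, T=9
G+C = 27, so %GC = 27/56 × 100 = 48.214%
Salt term: 16.6 × (-0.879) = -14.591
GC term: 0.41 × 48.214 = 19.768; length term: −675/56 = −12.054
Tm = 81.5 + (-14.591) + 19.768 − 12.054 = 74.623 → 74.6°C

74.6°C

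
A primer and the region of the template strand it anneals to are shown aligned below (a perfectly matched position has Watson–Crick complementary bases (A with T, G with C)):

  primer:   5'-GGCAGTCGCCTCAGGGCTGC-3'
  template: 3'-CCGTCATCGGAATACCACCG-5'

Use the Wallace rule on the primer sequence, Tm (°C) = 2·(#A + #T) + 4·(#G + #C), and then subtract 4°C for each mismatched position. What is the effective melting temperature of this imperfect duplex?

50°C

Primer base counts: A=2, T=3, G=8, C=7 → A+T=5, G+C=15
Perfect-match Tm = 2(5) + 4(15) = 10 + 60 = 70°C
Mismatches (positions where the bases are not complementary): 5 (at positions 7, 12, 14, 17, 18)
Effective Tm = 70 − 5×4 = 70 − 20 = 50°C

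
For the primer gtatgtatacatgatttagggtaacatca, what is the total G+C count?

Base counts: A=10, G=6, T=10, C=3
G+C = 6 + 3 = 9

9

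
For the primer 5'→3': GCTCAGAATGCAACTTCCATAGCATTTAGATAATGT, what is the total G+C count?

13

T=11, A=12, C=7, G=6
Total G or C: 6 + 7 = 13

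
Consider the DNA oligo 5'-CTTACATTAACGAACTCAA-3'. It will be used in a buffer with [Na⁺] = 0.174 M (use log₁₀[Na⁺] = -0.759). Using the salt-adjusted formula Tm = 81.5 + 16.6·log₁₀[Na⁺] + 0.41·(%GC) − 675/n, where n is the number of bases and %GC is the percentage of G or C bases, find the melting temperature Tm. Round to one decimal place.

46.3°C

Length n = 19. Scanning the sequence gives A=8, C=5, T=5, G=1.
G+C = 6, so %GC = 6/19 × 100 = 31.579%
Salt term: 16.6 × (-0.759) = -12.599
GC term: 0.41 × 31.579 = 12.947; length term: −675/19 = −35.526
Tm = 81.5 + (-12.599) + 12.947 − 35.526 = 46.322 → 46.3°C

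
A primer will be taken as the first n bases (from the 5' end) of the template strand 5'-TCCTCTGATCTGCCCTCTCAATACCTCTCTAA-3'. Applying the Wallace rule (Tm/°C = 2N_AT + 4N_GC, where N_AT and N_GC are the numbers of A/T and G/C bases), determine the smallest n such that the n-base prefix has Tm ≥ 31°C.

n = 11

First 10 bases: TCCTCTGATC → Tm = 30°C (< 31°C)
First 11 bases: TCCTCTGATCT → Tm = 32°C (≥ 31°C)
Since every base adds ≥2°C, Tm only increases with n, so the threshold is first crossed at n = 11.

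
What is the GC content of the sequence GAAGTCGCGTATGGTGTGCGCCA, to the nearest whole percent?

Base counts: T=5, G=9, A=4, C=5
G+C = 9 + 5 = 14 out of 23 bases
%GC = 14/23 × 100 = 60.87% ≈ 61%

61%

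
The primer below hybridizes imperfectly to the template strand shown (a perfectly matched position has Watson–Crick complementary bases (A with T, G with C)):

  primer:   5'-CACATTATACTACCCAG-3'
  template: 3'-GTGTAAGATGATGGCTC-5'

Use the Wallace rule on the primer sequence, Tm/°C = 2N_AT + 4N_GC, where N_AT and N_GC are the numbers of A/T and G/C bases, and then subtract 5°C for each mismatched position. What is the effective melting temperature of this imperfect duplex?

38°C

Primer base counts: A=6, T=4, G=1, C=6 → A+T=10, G+C=7
Perfect-match Tm = 2(10) + 4(7) = 20 + 28 = 48°C
Mismatches (positions where the bases are not complementary): 2 (at positions 7, 15)
Effective Tm = 48 − 2×5 = 48 − 10 = 38°C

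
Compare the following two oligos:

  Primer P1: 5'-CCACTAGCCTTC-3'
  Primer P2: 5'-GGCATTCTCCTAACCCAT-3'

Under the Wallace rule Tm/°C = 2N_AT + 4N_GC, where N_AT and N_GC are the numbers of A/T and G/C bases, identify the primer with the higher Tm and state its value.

Primer P2, 54°C

Primer P1: A+T=5, G+C=7 → Tm = 2(5)+4(7) = 38°C
Primer P2: A+T=9, G+C=9 → Tm = 2(9)+4(9) = 54°C
38°C vs 54°C → primer P2 is higher.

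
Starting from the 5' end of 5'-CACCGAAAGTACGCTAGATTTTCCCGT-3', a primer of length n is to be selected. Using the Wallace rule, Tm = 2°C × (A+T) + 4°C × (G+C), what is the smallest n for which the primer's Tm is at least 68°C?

n = 24

First 23 bases: CACCGAAAGTACGCTAGATTTTC → Tm = 66°C (< 68°C)
First 24 bases: CACCGAAAGTACGCTAGATTTTCC → Tm = 70°C (≥ 68°C)
Since every base adds ≥2°C, Tm only increases with n, so the threshold is first crossed at n = 24.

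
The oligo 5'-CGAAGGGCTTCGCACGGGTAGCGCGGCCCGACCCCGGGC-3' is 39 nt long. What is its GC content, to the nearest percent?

Counting bases: G=16, T=3, C=15, A=5
G+C = 16 + 15 = 31 out of 39 bases
%GC = 31/39 × 100 = 79.49% ≈ 79%

79%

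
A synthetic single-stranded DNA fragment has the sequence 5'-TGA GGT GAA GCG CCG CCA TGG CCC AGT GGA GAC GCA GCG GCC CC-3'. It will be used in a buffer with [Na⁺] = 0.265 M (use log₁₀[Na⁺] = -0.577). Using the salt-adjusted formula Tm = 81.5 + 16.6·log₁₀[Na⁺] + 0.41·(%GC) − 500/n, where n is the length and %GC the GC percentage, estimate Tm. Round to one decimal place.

90.4°C

Length n = 44. Base counts: C=15, A=8, G=17, T=4
G+C = 32, so %GC = 32/44 × 100 = 72.727%
Salt term: 16.6 × (-0.577) = -9.578
GC term: 0.41 × 72.727 = 29.818; length term: −500/44 = −11.364
Tm = 81.5 + (-9.578) + 29.818 − 11.364 = 90.376 → 90.4°C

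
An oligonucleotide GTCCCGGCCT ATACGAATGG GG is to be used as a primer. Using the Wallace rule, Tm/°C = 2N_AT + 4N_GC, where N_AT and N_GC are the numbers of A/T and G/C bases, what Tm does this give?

Base counts: T=4, A=4, C=6, G=8
AT pairs contribute 8, GC pairs contribute 14.
Tm = 2(8) + 4(14) = 16 + 56 = 72°C

72°C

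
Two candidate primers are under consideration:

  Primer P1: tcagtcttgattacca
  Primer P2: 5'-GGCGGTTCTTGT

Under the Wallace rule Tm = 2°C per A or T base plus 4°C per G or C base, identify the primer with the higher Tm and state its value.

Primer P1, 44°C

Primer P1: A+T=10, G+C=6 → Tm = 2(10)+4(6) = 44°C
Primer P2: A+T=5, G+C=7 → Tm = 2(5)+4(7) = 38°C
44°C vs 38°C → primer P1 is higher.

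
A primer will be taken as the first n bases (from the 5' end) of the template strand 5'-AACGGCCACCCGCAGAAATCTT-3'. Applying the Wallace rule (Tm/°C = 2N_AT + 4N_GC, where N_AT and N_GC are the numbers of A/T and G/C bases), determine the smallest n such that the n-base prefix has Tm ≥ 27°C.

First 8 bases: AACGGCCA → Tm = 26°C (< 27°C)
First 9 bases: AACGGCCAC → Tm = 30°C (≥ 27°C)
Since every base adds ≥2°C, Tm only increases with n, so the threshold is first crossed at n = 9.

n = 9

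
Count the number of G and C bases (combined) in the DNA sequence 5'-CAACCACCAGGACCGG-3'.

11

Scanning the sequence gives T=0, A=5, C=7, G=4.
G+C = 4 + 7 = 11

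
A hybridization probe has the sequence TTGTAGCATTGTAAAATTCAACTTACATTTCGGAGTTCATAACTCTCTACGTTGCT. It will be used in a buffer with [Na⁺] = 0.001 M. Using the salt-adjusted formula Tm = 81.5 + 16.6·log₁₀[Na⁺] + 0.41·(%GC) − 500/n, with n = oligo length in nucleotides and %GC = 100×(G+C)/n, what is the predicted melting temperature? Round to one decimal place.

36.7°C

Length n = 56. A=15, G=8, T=22, C=11
G+C = 19, so %GC = 19/56 × 100 = 33.929%
Salt term: 16.6 × (-3) = -49.8
GC term: 0.41 × 33.929 = 13.911; length term: −500/56 = −8.929
Tm = 81.5 + (-49.8) + 13.911 − 8.929 = 36.682 → 36.7°C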